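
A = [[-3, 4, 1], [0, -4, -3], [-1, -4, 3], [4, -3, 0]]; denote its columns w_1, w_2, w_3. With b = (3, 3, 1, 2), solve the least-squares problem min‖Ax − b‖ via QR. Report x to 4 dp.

w_1 = (-3, 0, -1, 4); ‖w_1‖ = 5.0990, so q_1 = (-0.5883, 0.0000, -0.1961, 0.7845).
q_1·w_2 = (-0.5883)·4 + 0.0000·(-4) + (-0.1961)·(-4) + 0.7845·(-3) = -3.9223.
u_2 = w_2 + 3.9223·q_1 = (1.6923, -4.0000, -4.7692, 0.0769).
‖u_2‖ = 6.4510, so q_2 = (0.2623, -0.6201, -0.7393, 0.0119).
q_1·w_3 = (-0.5883)·1 + 0.0000·(-3) + (-0.1961)·3 + 0.7845·0 = -1.1767; q_2·w_3 = 0.2623·1 + (-0.6201)·(-3) + (-0.7393)·3 + 0.0119·0 = -0.0954.
u_3 = w_3 + 1.1767·q_1 + 0.0954·q_2 = (0.3327, -3.0591, 2.6987, 0.9242).
‖u_3‖ = 4.1960, so q_3 = (0.0793, -0.7291, 0.6432, 0.2203).
Qᵀb = (-0.3922, -1.7886, -0.8656).
Back-substitute: x_3 = -0.8656/4.1960 = -0.2063.
x_2 = (-1.7886 + 0.0954·(-0.2063))/6.4510 = -0.2803.
x_1 = (-0.3922 + 3.9223·(-0.2803) + 1.1767·(-0.2063))/5.0990 = -0.3402.

x = (-0.3402, -0.2803, -0.2063)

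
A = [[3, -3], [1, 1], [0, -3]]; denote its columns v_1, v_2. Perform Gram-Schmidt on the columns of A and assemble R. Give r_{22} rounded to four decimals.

v_1 = (3, 1, 0); ‖v_1‖ = 3.1623, so e_1 = (0.9487, 0.3162, 0.0000).
e_1·v_2 = 0.9487·(-3) + 0.3162·1 + 0.0000·(-3) = -2.5298.
u_2 = v_2 + 2.5298·e_1 = (-0.6000, 1.8000, -3.0000).
r_{22} = ‖u_2‖ = 3.5496.

r_{22} = 3.5496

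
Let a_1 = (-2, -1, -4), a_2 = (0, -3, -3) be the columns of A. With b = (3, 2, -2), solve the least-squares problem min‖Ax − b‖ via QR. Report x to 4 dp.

a_1 = (-2, -1, -4); ‖a_1‖ = 4.5826, so e_1 = (-0.4364, -0.2182, -0.8729).
e_1·a_2 = (-0.4364)·0 + (-0.2182)·(-3) + (-0.8729)·(-3) = 3.2733.
u_2 = a_2 − 3.2733·e_1 = (1.4286, -2.2857, -0.1429).
‖u_2‖ = 2.6992, so e_2 = (0.5293, -0.8468, -0.0529).
Qᵀb = (0.0000, 0.0000).
Back-substitute: x_2 = 0.0000/2.6992 = 0.0000.
x_1 = (0.0000 − 3.2733·0.0000)/4.5826 = 0.0000.

x = (0.0000, 0.0000)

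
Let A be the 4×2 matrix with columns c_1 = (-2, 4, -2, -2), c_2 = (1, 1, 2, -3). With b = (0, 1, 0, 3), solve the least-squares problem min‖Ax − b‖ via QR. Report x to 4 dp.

x = (0.0050, -0.5347)

c_1 = (-2, 4, -2, -2); ‖c_1‖ = 5.2915, so e_1 = (-0.3780, 0.7559, -0.3780, -0.3780).
e_1·c_2 = (-0.3780)·1 + 0.7559·1 + (-0.3780)·2 + (-0.3780)·(-3) = 0.7559.
u_2 = c_2 − 0.7559·e_1 = (1.2857, 0.4286, 2.2857, -2.7143).
‖u_2‖ = 3.7985, so e_2 = (0.3385, 0.1128, 0.6017, -0.7146).
Qᵀb = (-0.3780, -2.0309).
Back-substitute: x_2 = -2.0309/3.7985 = -0.5347.
x_1 = (-0.3780 − 0.7559·(-0.5347))/5.2915 = 0.0050.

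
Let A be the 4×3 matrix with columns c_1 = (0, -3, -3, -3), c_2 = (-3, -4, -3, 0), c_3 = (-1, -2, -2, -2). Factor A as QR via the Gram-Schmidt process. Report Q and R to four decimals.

e_1 = c_1/‖c_1‖ = (0, -3, -3, -3)/5.1962 = (0.0000, -0.5774, -0.5774, -0.5774).
r_{12} = e_1·c_2 = 4.0415.
u_2 = c_2 − 4.0415·e_1 = (-3.0000, -1.6667, -0.6667, 2.3333).
‖u_2‖ = 4.2032, so e_2 = (-0.7137, -0.3965, -0.1586, 0.5551).
r_{13} = e_1·c_3 = 3.4641; r_{23} = e_2·c_3 = 0.7137.
u_3 = c_3 − 3.4641·e_1 − 0.7137·e_2 = (-0.4906, 0.2830, 0.1132, -0.3962).
‖u_3‖ = 0.7004, so e_3 = (-0.7004, 0.4041, 0.1616, -0.5657).

Q = [[0.0000, -0.7137, -0.7004], [-0.5774, -0.3965, 0.4041], [-0.5774, -0.1586, 0.1616], [-0.5774, 0.5551, -0.5657]], R = [[5.1962, 4.0415, 3.4641], [0.0000, 4.2032, 0.7137], [0.0000, 0.0000, 0.7004]]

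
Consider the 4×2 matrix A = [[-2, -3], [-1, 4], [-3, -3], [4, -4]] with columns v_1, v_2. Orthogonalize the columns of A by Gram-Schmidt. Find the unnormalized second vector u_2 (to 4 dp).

q_1 = v_1/‖v_1‖ = (-2, -1, -3, 4)/5.4772 = (-0.3651, -0.1826, -0.5477, 0.7303).
r_{12} = q_1·v_2 = -0.9129.
u_2 = v_2 + 0.9129·q_1 = (-3.3333, 3.8333, -3.5000, -3.3333).

u_2 = (-3.3333, 3.8333, -3.5000, -3.3333)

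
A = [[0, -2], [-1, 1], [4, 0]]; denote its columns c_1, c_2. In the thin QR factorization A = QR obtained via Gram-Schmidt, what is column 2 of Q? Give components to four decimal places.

c_1 = (0, -1, 4); ‖c_1‖ = 4.1231, so e_1 = (0.0000, -0.2425, 0.9701).
e_1·c_2 = 0.0000·(-2) + (-0.2425)·1 + 0.9701·0 = -0.2425.
u_2 = c_2 + 0.2425·e_1 = (-2.0000, 0.9412, 0.2353).
‖u_2‖ = 2.2229, so e_2 = (-0.8997, 0.4234, 0.1059).

e_2 = (-0.8997, 0.4234, 0.1059)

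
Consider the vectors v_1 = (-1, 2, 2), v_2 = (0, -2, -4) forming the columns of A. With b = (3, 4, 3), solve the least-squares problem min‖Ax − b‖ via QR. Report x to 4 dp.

x = (-0.5556, -1.3333)

q_1 = v_1/‖v_1‖ = (-1, 2, 2)/3.0000 = (-0.3333, 0.6667, 0.6667).
r_{12} = q_1·v_2 = -4.0000.
u_2 = v_2 + 4.0000·q_1 = (-1.3333, 0.6667, -1.3333).
‖u_2‖ = 2.0000, so q_2 = (-0.6667, 0.3333, -0.6667).
Qᵀb = (3.6667, -2.6667).
Back-substitute: x_2 = -2.6667/2.0000 = -1.3333.
x_1 = (3.6667 + 4.0000·(-1.3333))/3.0000 = -0.5556.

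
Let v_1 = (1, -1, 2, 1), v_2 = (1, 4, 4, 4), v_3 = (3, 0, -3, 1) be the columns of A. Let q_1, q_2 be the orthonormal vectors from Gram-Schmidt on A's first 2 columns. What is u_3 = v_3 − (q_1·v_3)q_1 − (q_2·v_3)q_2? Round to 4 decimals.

q_1 = v_1/‖v_1‖ = (1, -1, 2, 1)/2.6458 = (0.3780, -0.3780, 0.7559, 0.3780).
r_{12} = q_1·v_2 = 3.4017.
u_2 = v_2 − 3.4017·q_1 = (-0.2857, 5.2857, 1.4286, 2.7143).
‖u_2‖ = 6.1179, so q_2 = (-0.0467, 0.8640, 0.2335, 0.4437).
r_{13} = q_1·v_3 = -0.7559; r_{23} = q_2·v_3 = -0.3970.
u_3 = v_3 + 0.7559·q_1 + 0.3970·q_2 = (3.2672, 0.0573, -2.3359, 1.4618).

u_3 = (3.2672, 0.0573, -2.3359, 1.4618)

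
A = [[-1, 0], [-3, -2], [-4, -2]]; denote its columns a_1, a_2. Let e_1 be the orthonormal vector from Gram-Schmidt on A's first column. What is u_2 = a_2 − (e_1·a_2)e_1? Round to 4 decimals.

e_1 = a_1/‖a_1‖ = (-1, -3, -4)/5.0990 = (-0.1961, -0.5883, -0.7845).
r_{12} = e_1·a_2 = 2.7456.
u_2 = a_2 − 2.7456·e_1 = (0.5385, -0.3846, 0.1538).

u_2 = (0.5385, -0.3846, 0.1538)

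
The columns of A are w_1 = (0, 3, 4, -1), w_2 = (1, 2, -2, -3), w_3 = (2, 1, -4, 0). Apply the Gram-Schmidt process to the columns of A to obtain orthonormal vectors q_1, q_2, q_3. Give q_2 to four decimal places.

w_1 = (0, 3, 4, -1); ‖w_1‖ = 5.0990, so q_1 = (0.0000, 0.5883, 0.7845, -0.1961).
q_1·w_2 = 0.0000·1 + 0.5883·2 + 0.7845·(-2) + (-0.1961)·(-3) = 0.1961.
u_2 = w_2 − 0.1961·q_1 = (1.0000, 1.8846, -2.1538, -2.9615).
‖u_2‖ = 4.2381, so q_2 = (0.2360, 0.4447, -0.5082, -0.6988).

q_2 = (0.2360, 0.4447, -0.5082, -0.6988)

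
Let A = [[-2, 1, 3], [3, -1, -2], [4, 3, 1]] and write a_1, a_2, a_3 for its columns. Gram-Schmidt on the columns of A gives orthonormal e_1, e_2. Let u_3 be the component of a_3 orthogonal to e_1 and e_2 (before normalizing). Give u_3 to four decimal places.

a_1 = (-2, 3, 4); ‖a_1‖ = 5.3852, so e_1 = (-0.3714, 0.5571, 0.7428).
e_1·a_2 = (-0.3714)·1 + 0.5571·(-1) + 0.7428·3 = 1.2999.
u_2 = a_2 − 1.2999·e_1 = (1.4828, -1.7241, 2.0345).
‖u_2‖ = 3.0513, so e_2 = (0.4859, -0.5651, 0.6668).
e_1·a_3 = (-0.3714)·3 + 0.5571·(-2) + 0.7428·1 = -1.4856; e_2·a_3 = 0.4859·3 + (-0.5651)·(-2) + 0.6668·1 = 3.2547.
u_3 = a_3 + 1.4856·e_1 − 3.2547·e_2 = (0.8667, 0.6667, -0.0667).

u_3 = (0.8667, 0.6667, -0.0667)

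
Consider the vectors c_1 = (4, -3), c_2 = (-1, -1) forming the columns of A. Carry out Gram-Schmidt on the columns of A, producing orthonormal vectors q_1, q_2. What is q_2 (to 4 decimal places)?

c_1 = (4, -3); ‖c_1‖ = 5.0000, so q_1 = (0.8000, -0.6000).
q_1·c_2 = 0.8000·(-1) + (-0.6000)·(-1) = -0.2000.
u_2 = c_2 + 0.2000·q_1 = (-0.8400, -1.1200).
‖u_2‖ = 1.4000, so q_2 = (-0.6000, -0.8000).

q_2 = (-0.6000, -0.8000)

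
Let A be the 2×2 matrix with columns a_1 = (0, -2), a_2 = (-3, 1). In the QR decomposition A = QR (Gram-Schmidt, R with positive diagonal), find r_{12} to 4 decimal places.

r_{12} = -1.0000

a_1 = (0, -2); ‖a_1‖ = 2.0000, so q_1 = (0.0000, -1.0000).
r_{12} = q_1·a_2 = -1.0000.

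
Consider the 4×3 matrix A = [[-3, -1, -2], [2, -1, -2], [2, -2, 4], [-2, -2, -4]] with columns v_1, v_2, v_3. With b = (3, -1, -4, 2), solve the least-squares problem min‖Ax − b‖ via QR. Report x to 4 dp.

v_1 = (-3, 2, 2, -2); ‖v_1‖ = 4.5826, so q_1 = (-0.6547, 0.4364, 0.4364, -0.4364).
q_1·v_2 = (-0.6547)·(-1) + 0.4364·(-1) + 0.4364·(-2) + (-0.4364)·(-2) = 0.2182.
u_2 = v_2 − 0.2182·q_1 = (-0.8571, -1.0952, -2.0952, -1.9048).
‖u_2‖ = 3.1547, so q_2 = (-0.2717, -0.3472, -0.6642, -0.6038).
q_1·v_3 = (-0.6547)·(-2) + 0.4364·(-2) + 0.4364·4 + (-0.4364)·(-4) = 3.9279; q_2·v_3 = (-0.2717)·(-2) + (-0.3472)·(-2) + (-0.6642)·4 + (-0.6038)·(-4) = 0.9962.
u_3 = v_3 − 3.9279·q_1 − 0.9962·q_2 = (0.8421, -3.3684, 2.9474, -1.6842).
‖u_3‖ = 4.8558, so q_3 = (0.1734, -0.6937, 0.6070, -0.3468).
Qᵀb = (-5.0190, 0.9811, -1.9076).
Back-substitute: x_3 = -1.9076/4.8558 = -0.3929.
x_2 = (0.9811 − 0.9962·(-0.3929))/3.1547 = 0.4351.
x_1 = (-5.0190 − 0.2182·0.4351 − 3.9279·(-0.3929))/4.5826 = -0.7792.

x = (-0.7792, 0.4351, -0.3929)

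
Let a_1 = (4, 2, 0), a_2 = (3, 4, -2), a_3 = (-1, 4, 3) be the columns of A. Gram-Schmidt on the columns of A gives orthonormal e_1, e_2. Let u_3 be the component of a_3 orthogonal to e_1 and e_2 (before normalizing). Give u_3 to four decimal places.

u_3 = (-1.4667, 2.9333, 3.6667)

e_1 = a_1/‖a_1‖ = (4, 2, 0)/4.4721 = (0.8944, 0.4472, 0.0000).
r_{12} = e_1·a_2 = 4.4721.
u_2 = a_2 − 4.4721·e_1 = (-1.0000, 2.0000, -2.0000).
‖u_2‖ = 3.0000, so e_2 = (-0.3333, 0.6667, -0.6667).
r_{13} = e_1·a_3 = 0.8944; r_{23} = e_2·a_3 = 1.0000.
u_3 = a_3 − 0.8944·e_1 − 1.0000·e_2 = (-1.4667, 2.9333, 3.6667).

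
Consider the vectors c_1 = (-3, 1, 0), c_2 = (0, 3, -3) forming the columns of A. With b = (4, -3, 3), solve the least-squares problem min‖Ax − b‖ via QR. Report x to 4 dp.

x = (-1.2632, -0.7895)

q_1 = c_1/‖c_1‖ = (-3, 1, 0)/3.1623 = (-0.9487, 0.3162, 0.0000).
r_{12} = q_1·c_2 = 0.9487.
u_2 = c_2 − 0.9487·q_1 = (0.9000, 2.7000, -3.0000).
‖u_2‖ = 4.1352, so q_2 = (0.2176, 0.6529, -0.7255).
Qᵀb = (-4.7434, -3.2646).
Back-substitute: x_2 = -3.2646/4.1352 = -0.7895.
x_1 = (-4.7434 − 0.9487·(-0.7895))/3.1623 = -1.2632.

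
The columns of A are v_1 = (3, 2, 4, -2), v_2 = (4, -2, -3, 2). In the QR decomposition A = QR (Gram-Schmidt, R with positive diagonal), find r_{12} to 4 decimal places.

r_{12} = -1.3926

q_1 = v_1/‖v_1‖ = (3, 2, 4, -2)/5.7446 = (0.5222, 0.3482, 0.6963, -0.3482).
r_{12} = q_1·v_2 = -1.3926.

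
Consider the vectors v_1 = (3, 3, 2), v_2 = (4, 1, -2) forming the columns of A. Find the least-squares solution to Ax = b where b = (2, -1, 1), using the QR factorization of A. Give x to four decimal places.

v_1 = (3, 3, 2); ‖v_1‖ = 4.6904, so e_1 = (0.6396, 0.6396, 0.4264).
e_1·v_2 = 0.6396·4 + 0.6396·1 + 0.4264·(-2) = 2.3452.
u_2 = v_2 − 2.3452·e_1 = (2.5000, -0.5000, -3.0000).
‖u_2‖ = 3.9370, so e_2 = (0.6350, -0.1270, -0.7620).
Qᵀb = (1.0660, 0.6350).
Back-substitute: x_2 = 0.6350/3.9370 = 0.1613.
x_1 = (1.0660 − 2.3452·0.1613)/4.6904 = 0.1466.

x = (0.1466, 0.1613)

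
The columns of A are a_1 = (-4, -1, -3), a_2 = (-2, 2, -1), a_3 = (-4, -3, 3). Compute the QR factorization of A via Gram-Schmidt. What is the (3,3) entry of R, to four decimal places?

a_1 = (-4, -1, -3); ‖a_1‖ = 5.0990, so e_1 = (-0.7845, -0.1961, -0.5883).
e_1·a_2 = (-0.7845)·(-2) + (-0.1961)·2 + (-0.5883)·(-1) = 1.7650.
u_2 = a_2 − 1.7650·e_1 = (-0.6154, 2.3462, 0.0385).
‖u_2‖ = 2.4258, so e_2 = (-0.2537, 0.9672, 0.0159).
e_1·a_3 = (-0.7845)·(-4) + (-0.1961)·(-3) + (-0.5883)·3 = 1.9612; e_2·a_3 = (-0.2537)·(-4) + 0.9672·(-3) + 0.0159·3 = -1.8392.
u_3 = a_3 − 1.9612·e_1 + 1.8392·e_2 = (-2.9281, -0.8366, 4.1830).
r_{33} = ‖u_3‖ = 5.1741.

r_{33} = 5.1741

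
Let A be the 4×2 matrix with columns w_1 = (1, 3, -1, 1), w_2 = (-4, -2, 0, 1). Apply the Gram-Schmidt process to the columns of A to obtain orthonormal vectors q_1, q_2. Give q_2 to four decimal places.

w_1 = (1, 3, -1, 1); ‖w_1‖ = 3.4641, so q_1 = (0.2887, 0.8660, -0.2887, 0.2887).
q_1·w_2 = 0.2887·(-4) + 0.8660·(-2) + (-0.2887)·0 + 0.2887·1 = -2.5981.
u_2 = w_2 + 2.5981·q_1 = (-3.2500, 0.2500, -0.7500, 1.7500).
‖u_2‖ = 3.7749, so q_2 = (-0.8609, 0.0662, -0.1987, 0.4636).

q_2 = (-0.8609, 0.0662, -0.1987, 0.4636)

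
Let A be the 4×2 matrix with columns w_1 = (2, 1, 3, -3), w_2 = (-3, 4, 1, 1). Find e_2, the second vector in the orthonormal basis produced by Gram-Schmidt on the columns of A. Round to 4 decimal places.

w_1 = (2, 1, 3, -3); ‖w_1‖ = 4.7958, so e_1 = (0.4170, 0.2085, 0.6255, -0.6255).
e_1·w_2 = 0.4170·(-3) + 0.2085·4 + 0.6255·1 + (-0.6255)·1 = -0.4170.
u_2 = w_2 + 0.4170·e_1 = (-2.8261, 4.0870, 1.2609, 0.7391).
‖u_2‖ = 5.1794, so e_2 = (-0.5456, 0.7891, 0.2434, 0.1427).

e_2 = (-0.5456, 0.7891, 0.2434, 0.1427)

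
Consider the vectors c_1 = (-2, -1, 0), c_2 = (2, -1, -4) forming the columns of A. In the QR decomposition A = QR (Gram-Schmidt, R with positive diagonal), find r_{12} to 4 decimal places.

q_1 = c_1/‖c_1‖ = (-2, -1, 0)/2.2361 = (-0.8944, -0.4472, 0.0000).
r_{12} = q_1·c_2 = -1.3416.

r_{12} = -1.3416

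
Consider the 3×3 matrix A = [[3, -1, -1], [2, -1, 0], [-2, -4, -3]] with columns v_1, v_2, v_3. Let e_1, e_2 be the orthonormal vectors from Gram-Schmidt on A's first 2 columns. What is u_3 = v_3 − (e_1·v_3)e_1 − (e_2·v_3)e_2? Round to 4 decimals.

u_3 = (-0.4377, 0.6128, -0.0438)

e_1 = v_1/‖v_1‖ = (3, 2, -2)/4.1231 = (0.7276, 0.4851, -0.4851).
r_{12} = e_1·v_2 = 0.7276.
u_2 = v_2 − 0.7276·e_1 = (-1.5294, -1.3529, -3.6471).
‖u_2‖ = 4.1798, so e_2 = (-0.3659, -0.3237, -0.8725).
r_{13} = e_1·v_3 = 0.7276; r_{23} = e_2·v_3 = 2.9835.
u_3 = v_3 − 0.7276·e_1 − 2.9835·e_2 = (-0.4377, 0.6128, -0.0438).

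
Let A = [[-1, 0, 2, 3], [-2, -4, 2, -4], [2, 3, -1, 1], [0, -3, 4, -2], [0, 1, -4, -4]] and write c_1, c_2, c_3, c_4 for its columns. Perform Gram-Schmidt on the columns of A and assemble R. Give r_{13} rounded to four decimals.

r_{13} = -2.6667

c_1 = (-1, -2, 2, 0, 0); ‖c_1‖ = 3.0000, so e_1 = (-0.3333, -0.6667, 0.6667, 0.0000, 0.0000).
r_{13} = e_1·c_3 = -2.6667.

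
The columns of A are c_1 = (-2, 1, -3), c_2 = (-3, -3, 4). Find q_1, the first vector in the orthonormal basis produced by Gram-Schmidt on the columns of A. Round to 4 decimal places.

q_1 = (-0.5345, 0.2673, -0.8018)

c_1 = (-2, 1, -3); ‖c_1‖ = 3.7417, so q_1 = (-0.5345, 0.2673, -0.8018).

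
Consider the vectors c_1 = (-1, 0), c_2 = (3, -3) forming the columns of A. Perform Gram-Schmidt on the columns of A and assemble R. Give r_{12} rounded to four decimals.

e_1 = c_1/‖c_1‖ = (-1, 0)/1.0000 = (-1.0000, 0.0000).
r_{12} = e_1·c_2 = -3.0000.

r_{12} = -3.0000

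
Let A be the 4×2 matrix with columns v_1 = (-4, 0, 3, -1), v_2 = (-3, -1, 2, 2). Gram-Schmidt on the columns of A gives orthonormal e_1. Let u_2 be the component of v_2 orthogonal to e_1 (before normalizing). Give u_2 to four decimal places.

u_2 = (-0.5385, -1.0000, 0.1538, 2.6154)

e_1 = v_1/‖v_1‖ = (-4, 0, 3, -1)/5.0990 = (-0.7845, 0.0000, 0.5883, -0.1961).
r_{12} = e_1·v_2 = 3.1379.
u_2 = v_2 − 3.1379·e_1 = (-0.5385, -1.0000, 0.1538, 2.6154).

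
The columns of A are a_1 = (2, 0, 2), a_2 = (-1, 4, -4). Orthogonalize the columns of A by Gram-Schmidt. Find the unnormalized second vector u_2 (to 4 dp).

u_2 = (1.5000, 4.0000, -1.5000)

e_1 = a_1/‖a_1‖ = (2, 0, 2)/2.8284 = (0.7071, 0.0000, 0.7071).
r_{12} = e_1·a_2 = -3.5355.
u_2 = a_2 + 3.5355·e_1 = (1.5000, 4.0000, -1.5000).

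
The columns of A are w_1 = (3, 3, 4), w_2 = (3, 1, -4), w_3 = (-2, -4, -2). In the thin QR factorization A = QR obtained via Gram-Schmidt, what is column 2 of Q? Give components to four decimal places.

e_1 = w_1/‖w_1‖ = (3, 3, 4)/5.8310 = (0.5145, 0.5145, 0.6860).
r_{12} = e_1·w_2 = -0.6860.
u_2 = w_2 + 0.6860·e_1 = (3.3529, 1.3529, -3.5294).
‖u_2‖ = 5.0527, so e_2 = (0.6636, 0.2678, -0.6985).

e_2 = (0.6636, 0.2678, -0.6985)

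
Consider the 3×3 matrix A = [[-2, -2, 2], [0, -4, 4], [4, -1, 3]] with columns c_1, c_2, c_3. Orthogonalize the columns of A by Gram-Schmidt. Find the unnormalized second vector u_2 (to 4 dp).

c_1 = (-2, 0, 4); ‖c_1‖ = 4.4721, so q_1 = (-0.4472, 0.0000, 0.8944).
q_1·c_2 = (-0.4472)·(-2) + 0.0000·(-4) + 0.8944·(-1) = 0.0000.
u_2 = c_2 + 0.0000·q_1 = (-2.0000, -4.0000, -1.0000).

u_2 = (-2.0000, -4.0000, -1.0000)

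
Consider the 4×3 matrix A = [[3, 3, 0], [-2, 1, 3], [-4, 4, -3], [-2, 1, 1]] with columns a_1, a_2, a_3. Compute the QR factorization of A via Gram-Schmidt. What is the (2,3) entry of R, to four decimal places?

e_1 = a_1/‖a_1‖ = (3, -2, -4, -2)/5.7446 = (0.5222, -0.3482, -0.6963, -0.3482).
r_{12} = e_1·a_2 = -1.9149.
u_2 = a_2 + 1.9149·e_1 = (4.0000, 0.3333, 2.6667, 0.3333).
‖u_2‖ = 4.8305, so e_2 = (0.8281, 0.0690, 0.5521, 0.0690).
r_{23} = e_2·a_3 = -1.3801.

r_{23} = -1.3801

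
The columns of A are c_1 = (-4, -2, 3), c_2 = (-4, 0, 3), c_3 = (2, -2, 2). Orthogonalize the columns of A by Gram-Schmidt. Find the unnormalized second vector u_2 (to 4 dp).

u_2 = (-0.5517, 1.7241, 0.4138)

q_1 = c_1/‖c_1‖ = (-4, -2, 3)/5.3852 = (-0.7428, -0.3714, 0.5571).
r_{12} = q_1·c_2 = 4.6424.
u_2 = c_2 − 4.6424·q_1 = (-0.5517, 1.7241, 0.4138).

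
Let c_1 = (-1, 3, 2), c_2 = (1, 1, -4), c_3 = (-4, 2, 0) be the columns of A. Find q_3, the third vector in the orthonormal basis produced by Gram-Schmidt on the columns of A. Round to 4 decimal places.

q_1 = c_1/‖c_1‖ = (-1, 3, 2)/3.7417 = (-0.2673, 0.8018, 0.5345).
r_{12} = q_1·c_2 = -1.6036.
u_2 = c_2 + 1.6036·q_1 = (0.5714, 2.2857, -3.1429).
‖u_2‖ = 3.9279, so q_2 = (0.1455, 0.5819, -0.8001).
r_{13} = q_1·c_3 = 2.6726; r_{23} = q_2·c_3 = 0.5819.
u_3 = c_3 − 2.6726·q_1 − 0.5819·q_2 = (-3.3704, -0.4815, -0.9630).
‖u_3‖ = 3.5382, so q_3 = (-0.9526, -0.1361, -0.2722).

q_3 = (-0.9526, -0.1361, -0.2722)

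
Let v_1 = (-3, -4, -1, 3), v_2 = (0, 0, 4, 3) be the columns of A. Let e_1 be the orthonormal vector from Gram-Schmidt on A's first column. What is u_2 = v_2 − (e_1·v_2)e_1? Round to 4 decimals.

v_1 = (-3, -4, -1, 3); ‖v_1‖ = 5.9161, so e_1 = (-0.5071, -0.6761, -0.1690, 0.5071).
e_1·v_2 = (-0.5071)·0 + (-0.6761)·0 + (-0.1690)·4 + 0.5071·3 = 0.8452.
u_2 = v_2 − 0.8452·e_1 = (0.4286, 0.5714, 4.1429, 2.5714).

u_2 = (0.4286, 0.5714, 4.1429, 2.5714)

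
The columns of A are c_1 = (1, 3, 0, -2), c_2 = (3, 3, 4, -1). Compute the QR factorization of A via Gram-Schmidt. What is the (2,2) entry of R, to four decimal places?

r_{22} = 4.5826

e_1 = c_1/‖c_1‖ = (1, 3, 0, -2)/3.7417 = (0.2673, 0.8018, 0.0000, -0.5345).
r_{12} = e_1·c_2 = 3.7417.
u_2 = c_2 − 3.7417·e_1 = (2.0000, 0.0000, 4.0000, 1.0000).
r_{22} = ‖u_2‖ = 4.5826.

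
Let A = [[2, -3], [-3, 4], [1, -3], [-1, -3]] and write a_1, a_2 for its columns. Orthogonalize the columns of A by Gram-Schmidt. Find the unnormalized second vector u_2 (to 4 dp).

q_1 = a_1/‖a_1‖ = (2, -3, 1, -1)/3.8730 = (0.5164, -0.7746, 0.2582, -0.2582).
r_{12} = q_1·a_2 = -4.6476.
u_2 = a_2 + 4.6476·q_1 = (-0.6000, 0.4000, -1.8000, -4.2000).

u_2 = (-0.6000, 0.4000, -1.8000, -4.2000)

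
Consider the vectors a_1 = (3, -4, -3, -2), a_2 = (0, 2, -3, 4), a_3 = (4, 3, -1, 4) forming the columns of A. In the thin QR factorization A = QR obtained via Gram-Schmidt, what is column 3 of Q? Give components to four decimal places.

e_3 = (0.8663, 0.3045, 0.3745, 0.1286)

a_1 = (3, -4, -3, -2); ‖a_1‖ = 6.1644, so e_1 = (0.4867, -0.6489, -0.4867, -0.3244).
e_1·a_2 = 0.4867·0 + (-0.6489)·2 + (-0.4867)·(-3) + (-0.3244)·4 = -1.1355.
u_2 = a_2 + 1.1355·e_1 = (0.5526, 1.2632, -3.5526, 3.6316).
‖u_2‖ = 5.2641, so e_2 = (0.1050, 0.2400, -0.6749, 0.6899).
e_1·a_3 = 0.4867·4 + (-0.6489)·3 + (-0.4867)·(-1) + (-0.3244)·4 = -0.8111; e_2·a_3 = 0.1050·4 + 0.2400·3 + (-0.6749)·(-1) + 0.6899·4 = 4.5742.
u_3 = a_3 + 0.8111·e_1 − 4.5742·e_2 = (3.9145, 1.3761, 1.6923, 0.5812).
‖u_3‖ = 4.5187, so e_3 = (0.8663, 0.3045, 0.3745, 0.1286).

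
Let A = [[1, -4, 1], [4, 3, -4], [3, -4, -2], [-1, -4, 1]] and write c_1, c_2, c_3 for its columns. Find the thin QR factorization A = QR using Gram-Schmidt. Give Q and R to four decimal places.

Q = [[0.1925, -0.5298, 0.7819], [0.7698, 0.3974, -0.0877], [0.5774, -0.5298, -0.3196], [-0.1925, -0.5298, -0.5280]], R = [[5.1962, 0.0000, -4.2339], [0.0000, 7.5498, -1.5894], [0.0000, 0.0000, 1.2441]]

c_1 = (1, 4, 3, -1); ‖c_1‖ = 5.1962, so q_1 = (0.1925, 0.7698, 0.5774, -0.1925).
q_1·c_2 = 0.1925·(-4) + 0.7698·3 + 0.5774·(-4) + (-0.1925)·(-4) = 0.0000.
u_2 = c_2 − 0.0000·q_1 = (-4.0000, 3.0000, -4.0000, -4.0000).
‖u_2‖ = 7.5498, so q_2 = (-0.5298, 0.3974, -0.5298, -0.5298).
q_1·c_3 = 0.1925·1 + 0.7698·(-4) + 0.5774·(-2) + (-0.1925)·1 = -4.2339; q_2·c_3 = (-0.5298)·1 + 0.3974·(-4) + (-0.5298)·(-2) + (-0.5298)·1 = -1.5894.
u_3 = c_3 + 4.2339·q_1 + 1.5894·q_2 = (0.9727, -0.1092, -0.3977, -0.6569).
‖u_3‖ = 1.2441, so q_3 = (0.7819, -0.0877, -0.3196, -0.5280).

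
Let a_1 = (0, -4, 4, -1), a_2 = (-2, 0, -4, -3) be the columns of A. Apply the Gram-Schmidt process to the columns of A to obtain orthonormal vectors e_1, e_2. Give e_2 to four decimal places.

e_2 = (-0.4093, -0.3225, -0.4961, -0.6945)

e_1 = a_1/‖a_1‖ = (0, -4, 4, -1)/5.7446 = (0.0000, -0.6963, 0.6963, -0.1741).
r_{12} = e_1·a_2 = -2.2630.
u_2 = a_2 + 2.2630·e_1 = (-2.0000, -1.5758, -2.4242, -3.3939).
‖u_2‖ = 4.8866, so e_2 = (-0.4093, -0.3225, -0.4961, -0.6945).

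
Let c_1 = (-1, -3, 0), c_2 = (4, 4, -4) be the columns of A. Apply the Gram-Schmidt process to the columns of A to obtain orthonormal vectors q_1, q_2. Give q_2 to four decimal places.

c_1 = (-1, -3, 0); ‖c_1‖ = 3.1623, so q_1 = (-0.3162, -0.9487, 0.0000).
q_1·c_2 = (-0.3162)·4 + (-0.9487)·4 + 0.0000·(-4) = -5.0596.
u_2 = c_2 + 5.0596·q_1 = (2.4000, -0.8000, -4.0000).
‖u_2‖ = 4.7329, so q_2 = (0.5071, -0.1690, -0.8452).

q_2 = (0.5071, -0.1690, -0.8452)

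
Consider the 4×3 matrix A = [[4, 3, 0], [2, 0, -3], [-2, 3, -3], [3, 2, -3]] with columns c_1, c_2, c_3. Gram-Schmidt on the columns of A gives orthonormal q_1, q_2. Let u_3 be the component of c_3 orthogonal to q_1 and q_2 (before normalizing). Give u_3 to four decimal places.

u_3 = (2.1186, -2.9381, -1.0670, -1.5773)

c_1 = (4, 2, -2, 3); ‖c_1‖ = 5.7446, so q_1 = (0.6963, 0.3482, -0.3482, 0.5222).
q_1·c_2 = 0.6963·3 + 0.3482·0 + (-0.3482)·3 + 0.5222·2 = 2.0889.
u_2 = c_2 − 2.0889·q_1 = (1.5455, -0.7273, 3.7273, 0.9091).
‖u_2‖ = 4.1996, so q_2 = (0.3680, -0.1732, 0.8875, 0.2165).
q_1·c_3 = 0.6963·0 + 0.3482·(-3) + (-0.3482)·(-3) + 0.5222·(-3) = -1.5667; q_2·c_3 = 0.3680·0 + (-0.1732)·(-3) + 0.8875·(-3) + 0.2165·(-3) = -2.7925.
u_3 = c_3 + 1.5667·q_1 + 2.7925·q_2 = (2.1186, -2.9381, -1.0670, -1.5773).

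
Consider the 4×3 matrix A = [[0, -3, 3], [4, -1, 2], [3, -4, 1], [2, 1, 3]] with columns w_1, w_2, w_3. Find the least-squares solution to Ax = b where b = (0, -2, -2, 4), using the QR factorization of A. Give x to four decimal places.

q_1 = w_1/‖w_1‖ = (0, 4, 3, 2)/5.3852 = (0.0000, 0.7428, 0.5571, 0.3714).
r_{12} = q_1·w_2 = -2.5997.
u_2 = w_2 + 2.5997·q_1 = (-3.0000, 0.9310, -2.5517, 1.9655).
‖u_2‖ = 4.4990, so q_2 = (-0.6668, 0.2069, -0.5672, 0.4369).
r_{13} = q_1·w_3 = 3.1568; r_{23} = q_2·w_3 = -0.8431.
u_3 = w_3 − 3.1568·q_1 + 0.8431·q_2 = (2.4378, -0.1704, -1.2368, 2.1959).
‖u_3‖ = 3.5105, so q_3 = (0.6944, -0.0485, -0.3523, 0.6255).
Qᵀb = (-1.1142, 2.4680, 3.3038).
Back-substitute: x_3 = 3.3038/3.5105 = 0.9411.
x_2 = (2.4680 + 0.8431·0.9411)/4.4990 = 0.7249.
x_1 = (-1.1142 + 2.5997·0.7249 − 3.1568·0.9411)/5.3852 = -0.4086.

x = (-0.4086, 0.7249, 0.9411)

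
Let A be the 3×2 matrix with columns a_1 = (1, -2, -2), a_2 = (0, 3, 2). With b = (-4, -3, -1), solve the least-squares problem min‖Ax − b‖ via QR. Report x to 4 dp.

x = (-3.4118, -3.4706)

a_1 = (1, -2, -2); ‖a_1‖ = 3.0000, so q_1 = (0.3333, -0.6667, -0.6667).
q_1·a_2 = 0.3333·0 + (-0.6667)·3 + (-0.6667)·2 = -3.3333.
u_2 = a_2 + 3.3333·q_1 = (1.1111, 0.7778, -0.2222).
‖u_2‖ = 1.3744, so q_2 = (0.8085, 0.5659, -0.1617).
Qᵀb = (1.3333, -4.7699).
Back-substitute: x_2 = -4.7699/1.3744 = -3.4706.
x_1 = (1.3333 + 3.3333·(-3.4706))/3.0000 = -3.4118.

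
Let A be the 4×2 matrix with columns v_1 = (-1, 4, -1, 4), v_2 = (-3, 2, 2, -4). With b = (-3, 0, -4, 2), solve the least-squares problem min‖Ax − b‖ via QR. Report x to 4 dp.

v_1 = (-1, 4, -1, 4); ‖v_1‖ = 5.8310, so e_1 = (-0.1715, 0.6860, -0.1715, 0.6860).
e_1·v_2 = (-0.1715)·(-3) + 0.6860·2 + (-0.1715)·2 + 0.6860·(-4) = -1.2005.
u_2 = v_2 + 1.2005·e_1 = (-3.2059, 2.8235, 1.7941, -3.1765).
‖u_2‖ = 5.6177, so e_2 = (-0.5707, 0.5026, 0.3194, -0.5654).
Qᵀb = (2.5725, -0.6963).
Back-substitute: x_2 = -0.6963/5.6177 = -0.1240.
x_1 = (2.5725 + 1.2005·(-0.1240))/5.8310 = 0.4157.

x = (0.4157, -0.1240)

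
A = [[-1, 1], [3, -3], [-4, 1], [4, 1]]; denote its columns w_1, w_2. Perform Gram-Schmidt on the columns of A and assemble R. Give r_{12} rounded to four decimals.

e_1 = w_1/‖w_1‖ = (-1, 3, -4, 4)/6.4807 = (-0.1543, 0.4629, -0.6172, 0.6172).
r_{12} = e_1·w_2 = -1.5430.

r_{12} = -1.5430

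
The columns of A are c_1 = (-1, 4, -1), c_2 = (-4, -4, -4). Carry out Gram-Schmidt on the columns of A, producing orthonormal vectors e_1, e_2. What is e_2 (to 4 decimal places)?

e_2 = (-0.6667, -0.3333, -0.6667)

e_1 = c_1/‖c_1‖ = (-1, 4, -1)/4.2426 = (-0.2357, 0.9428, -0.2357).
r_{12} = e_1·c_2 = -1.8856.
u_2 = c_2 + 1.8856·e_1 = (-4.4444, -2.2222, -4.4444).
‖u_2‖ = 6.6667, so e_2 = (-0.6667, -0.3333, -0.6667).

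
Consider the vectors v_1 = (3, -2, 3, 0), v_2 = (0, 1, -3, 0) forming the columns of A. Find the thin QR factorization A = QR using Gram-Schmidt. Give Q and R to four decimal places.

q_1 = v_1/‖v_1‖ = (3, -2, 3, 0)/4.6904 = (0.6396, -0.4264, 0.6396, 0.0000).
r_{12} = q_1·v_2 = -2.3452.
u_2 = v_2 + 2.3452·q_1 = (1.5000, 0.0000, -1.5000, 0.0000).
‖u_2‖ = 2.1213, so q_2 = (0.7071, 0.0000, -0.7071, 0.0000).

Q = [[0.6396, 0.7071], [-0.4264, 0.0000], [0.6396, -0.7071], [0.0000, 0.0000]], R = [[4.6904, -2.3452], [0.0000, 2.1213]]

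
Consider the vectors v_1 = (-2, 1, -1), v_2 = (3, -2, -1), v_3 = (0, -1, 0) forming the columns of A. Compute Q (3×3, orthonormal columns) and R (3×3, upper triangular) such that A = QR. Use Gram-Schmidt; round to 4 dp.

Q = [[-0.8165, 0.2760, -0.5071], [0.4082, -0.3450, -0.8452], [-0.4082, -0.8971, 0.1690]], R = [[2.4495, -2.8577, -0.4082], [0.0000, 2.4152, 0.3450], [0.0000, 0.0000, 0.8452]]

e_1 = v_1/‖v_1‖ = (-2, 1, -1)/2.4495 = (-0.8165, 0.4082, -0.4082).
r_{12} = e_1·v_2 = -2.8577.
u_2 = v_2 + 2.8577·e_1 = (0.6667, -0.8333, -2.1667).
‖u_2‖ = 2.4152, so e_2 = (0.2760, -0.3450, -0.8971).
r_{13} = e_1·v_3 = -0.4082; r_{23} = e_2·v_3 = 0.3450.
u_3 = v_3 + 0.4082·e_1 − 0.3450·e_2 = (-0.4286, -0.7143, 0.1429).
‖u_3‖ = 0.8452, so e_3 = (-0.5071, -0.8452, 0.1690).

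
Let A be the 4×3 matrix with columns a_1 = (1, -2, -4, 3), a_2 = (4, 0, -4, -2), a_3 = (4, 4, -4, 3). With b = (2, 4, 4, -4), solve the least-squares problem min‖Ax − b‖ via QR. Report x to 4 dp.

a_1 = (1, -2, -4, 3); ‖a_1‖ = 5.4772, so e_1 = (0.1826, -0.3651, -0.7303, 0.5477).
e_1·a_2 = 0.1826·4 + (-0.3651)·0 + (-0.7303)·(-4) + 0.5477·(-2) = 2.5560.
u_2 = a_2 − 2.5560·e_1 = (3.5333, 0.9333, -2.1333, -3.4000).
‖u_2‖ = 5.4283, so e_2 = (0.6509, 0.1719, -0.3930, -0.6263).
e_1·a_3 = 0.1826·4 + (-0.3651)·4 + (-0.7303)·(-4) + 0.5477·3 = 3.8341; e_2·a_3 = 0.6509·4 + 0.1719·4 + (-0.3930)·(-4) + (-0.6263)·3 = 2.9843.
u_3 = a_3 − 3.8341·e_1 − 2.9843·e_2 = (1.3575, 4.8869, -0.0271, 2.7692).
‖u_3‖ = 5.7787, so e_3 = (0.2349, 0.8457, -0.0047, 0.4792).
Qᵀb = (-6.2075, 2.9229, 1.9168).
Back-substitute: x_3 = 1.9168/5.7787 = 0.3317.
x_2 = (2.9229 − 2.9843·0.3317)/5.4283 = 0.3561.
x_1 = (-6.2075 − 2.5560·0.3561 − 3.8341·0.3317)/5.4772 = -1.5317.

x = (-1.5317, 0.3561, 0.3317)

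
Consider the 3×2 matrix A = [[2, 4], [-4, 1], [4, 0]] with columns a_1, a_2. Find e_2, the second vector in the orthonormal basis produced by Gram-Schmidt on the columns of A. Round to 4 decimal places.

a_1 = (2, -4, 4); ‖a_1‖ = 6.0000, so e_1 = (0.3333, -0.6667, 0.6667).
e_1·a_2 = 0.3333·4 + (-0.6667)·1 + 0.6667·0 = 0.6667.
u_2 = a_2 − 0.6667·e_1 = (3.7778, 1.4444, -0.4444).
‖u_2‖ = 4.0689, so e_2 = (0.9285, 0.3550, -0.1092).

e_2 = (0.9285, 0.3550, -0.1092)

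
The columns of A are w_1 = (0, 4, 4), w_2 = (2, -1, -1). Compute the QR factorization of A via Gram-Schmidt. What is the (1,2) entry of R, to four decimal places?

e_1 = w_1/‖w_1‖ = (0, 4, 4)/5.6569 = (0.0000, 0.7071, 0.7071).
r_{12} = e_1·w_2 = -1.4142.

r_{12} = -1.4142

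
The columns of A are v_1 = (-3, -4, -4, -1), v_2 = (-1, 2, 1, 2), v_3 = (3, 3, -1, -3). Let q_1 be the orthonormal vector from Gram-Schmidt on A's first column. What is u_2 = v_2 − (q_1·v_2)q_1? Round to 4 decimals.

u_2 = (-1.7857, 0.9524, -0.0476, 1.7381)

q_1 = v_1/‖v_1‖ = (-3, -4, -4, -1)/6.4807 = (-0.4629, -0.6172, -0.6172, -0.1543).
r_{12} = q_1·v_2 = -1.6973.
u_2 = v_2 + 1.6973·q_1 = (-1.7857, 0.9524, -0.0476, 1.7381).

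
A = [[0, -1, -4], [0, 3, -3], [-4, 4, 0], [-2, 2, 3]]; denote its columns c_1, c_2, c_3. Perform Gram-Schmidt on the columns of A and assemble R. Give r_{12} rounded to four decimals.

c_1 = (0, 0, -4, -2); ‖c_1‖ = 4.4721, so q_1 = (0.0000, 0.0000, -0.8944, -0.4472).
r_{12} = q_1·c_2 = -4.4721.

r_{12} = -4.4721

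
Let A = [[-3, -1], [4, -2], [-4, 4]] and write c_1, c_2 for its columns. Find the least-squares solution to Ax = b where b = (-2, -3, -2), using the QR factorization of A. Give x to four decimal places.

x = (0.1000, 0.1000)

e_1 = c_1/‖c_1‖ = (-3, 4, -4)/6.4031 = (-0.4685, 0.6247, -0.6247).
r_{12} = e_1·c_2 = -3.2796.
u_2 = c_2 + 3.2796·e_1 = (-2.5366, 0.0488, 1.9512).
‖u_2‖ = 3.2006, so e_2 = (-0.7925, 0.0152, 0.6096).
Qᵀb = (0.3123, 0.3201).
Back-substitute: x_2 = 0.3201/3.2006 = 0.1000.
x_1 = (0.3123 + 3.2796·0.1000)/6.4031 = 0.1000.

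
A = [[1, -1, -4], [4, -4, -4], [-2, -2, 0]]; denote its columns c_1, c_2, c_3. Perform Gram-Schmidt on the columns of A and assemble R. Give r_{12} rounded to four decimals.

r_{12} = -2.8368

c_1 = (1, 4, -2); ‖c_1‖ = 4.5826, so q_1 = (0.2182, 0.8729, -0.4364).
r_{12} = q_1·c_2 = -2.8368.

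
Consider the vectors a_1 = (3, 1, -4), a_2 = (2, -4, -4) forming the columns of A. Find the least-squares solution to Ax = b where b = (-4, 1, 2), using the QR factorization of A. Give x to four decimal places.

x = (-0.5294, -0.2908)

q_1 = a_1/‖a_1‖ = (3, 1, -4)/5.0990 = (0.5883, 0.1961, -0.7845).
r_{12} = q_1·a_2 = 3.5301.
u_2 = a_2 − 3.5301·q_1 = (-0.0769, -4.6923, -1.2308).
‖u_2‖ = 4.8516, so q_2 = (-0.0159, -0.9672, -0.2537).
Qᵀb = (-3.7262, -1.4111).
Back-substitute: x_2 = -1.4111/4.8516 = -0.2908.
x_1 = (-3.7262 − 3.5301·(-0.2908))/5.0990 = -0.5294.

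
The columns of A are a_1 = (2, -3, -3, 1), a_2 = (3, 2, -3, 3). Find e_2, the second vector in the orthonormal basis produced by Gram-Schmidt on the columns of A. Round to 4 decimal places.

a_1 = (2, -3, -3, 1); ‖a_1‖ = 4.7958, so e_1 = (0.4170, -0.6255, -0.6255, 0.2085).
e_1·a_2 = 0.4170·3 + (-0.6255)·2 + (-0.6255)·(-3) + 0.2085·3 = 2.5022.
u_2 = a_2 − 2.5022·e_1 = (1.9565, 3.5652, -1.4348, 2.4783).
‖u_2‖ = 4.9738, so e_2 = (0.3934, 0.7168, -0.2885, 0.4983).

e_2 = (0.3934, 0.7168, -0.2885, 0.4983)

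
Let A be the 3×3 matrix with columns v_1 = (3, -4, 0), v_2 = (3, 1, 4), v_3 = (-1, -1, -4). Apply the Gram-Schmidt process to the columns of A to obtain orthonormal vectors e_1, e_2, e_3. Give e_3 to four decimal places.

e_1 = v_1/‖v_1‖ = (3, -4, 0)/5.0000 = (0.6000, -0.8000, 0.0000).
r_{12} = e_1·v_2 = 1.0000.
u_2 = v_2 − 1.0000·e_1 = (2.4000, 1.8000, 4.0000).
‖u_2‖ = 5.0000, so e_2 = (0.4800, 0.3600, 0.8000).
r_{13} = e_1·v_3 = 0.2000; r_{23} = e_2·v_3 = -4.0400.
u_3 = v_3 − 0.2000·e_1 + 4.0400·e_2 = (0.8192, 0.6144, -0.7680).
‖u_3‖ = 1.2800, so e_3 = (0.6400, 0.4800, -0.6000).

e_3 = (0.6400, 0.4800, -0.6000)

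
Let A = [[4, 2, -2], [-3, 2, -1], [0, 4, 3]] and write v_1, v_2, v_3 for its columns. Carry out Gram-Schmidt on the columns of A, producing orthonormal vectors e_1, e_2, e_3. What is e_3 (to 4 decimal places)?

e_3 = (-0.4915, -0.6554, 0.5735)

v_1 = (4, -3, 0); ‖v_1‖ = 5.0000, so e_1 = (0.8000, -0.6000, 0.0000).
e_1·v_2 = 0.8000·2 + (-0.6000)·2 + 0.0000·4 = 0.4000.
u_2 = v_2 − 0.4000·e_1 = (1.6800, 2.2400, 4.0000).
‖u_2‖ = 4.8826, so e_2 = (0.3441, 0.4588, 0.8192).
e_1·v_3 = 0.8000·(-2) + (-0.6000)·(-1) + 0.0000·3 = -1.0000; e_2·v_3 = 0.3441·(-2) + 0.4588·(-1) + 0.8192·3 = 1.3108.
u_3 = v_3 + 1.0000·e_1 − 1.3108·e_2 = (-1.6510, -2.2013, 1.9262).
‖u_3‖ = 3.3589, so e_3 = (-0.4915, -0.6554, 0.5735).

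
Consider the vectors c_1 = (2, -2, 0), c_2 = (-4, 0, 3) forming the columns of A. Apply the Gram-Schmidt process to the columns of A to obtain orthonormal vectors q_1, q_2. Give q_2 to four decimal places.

c_1 = (2, -2, 0); ‖c_1‖ = 2.8284, so q_1 = (0.7071, -0.7071, 0.0000).
q_1·c_2 = 0.7071·(-4) + (-0.7071)·0 + 0.0000·3 = -2.8284.
u_2 = c_2 + 2.8284·q_1 = (-2.0000, -2.0000, 3.0000).
‖u_2‖ = 4.1231, so q_2 = (-0.4851, -0.4851, 0.7276).

q_2 = (-0.4851, -0.4851, 0.7276)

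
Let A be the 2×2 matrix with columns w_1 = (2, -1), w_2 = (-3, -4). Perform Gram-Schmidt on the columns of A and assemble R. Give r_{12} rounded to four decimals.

w_1 = (2, -1); ‖w_1‖ = 2.2361, so q_1 = (0.8944, -0.4472).
r_{12} = q_1·w_2 = -0.8944.

r_{12} = -0.8944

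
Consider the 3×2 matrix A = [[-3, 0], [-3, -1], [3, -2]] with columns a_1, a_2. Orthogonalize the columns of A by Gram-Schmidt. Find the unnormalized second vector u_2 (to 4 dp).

u_2 = (-0.3333, -1.3333, -1.6667)

a_1 = (-3, -3, 3); ‖a_1‖ = 5.1962, so q_1 = (-0.5774, -0.5774, 0.5774).
q_1·a_2 = (-0.5774)·0 + (-0.5774)·(-1) + 0.5774·(-2) = -0.5774.
u_2 = a_2 + 0.5774·q_1 = (-0.3333, -1.3333, -1.6667).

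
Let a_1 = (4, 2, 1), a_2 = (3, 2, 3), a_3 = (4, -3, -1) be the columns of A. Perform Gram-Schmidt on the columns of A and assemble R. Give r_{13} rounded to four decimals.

r_{13} = 1.9640

q_1 = a_1/‖a_1‖ = (4, 2, 1)/4.5826 = (0.8729, 0.4364, 0.2182).
r_{13} = q_1·a_3 = 1.9640.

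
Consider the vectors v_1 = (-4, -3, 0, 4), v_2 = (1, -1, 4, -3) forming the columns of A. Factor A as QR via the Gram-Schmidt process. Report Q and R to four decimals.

Q = [[-0.6247, -0.0561], [-0.4685, -0.4079], [0.0000, 0.8363], [0.6247, -0.3620]], R = [[6.4031, -2.0303], [0.0000, 4.7831]]

q_1 = v_1/‖v_1‖ = (-4, -3, 0, 4)/6.4031 = (-0.6247, -0.4685, 0.0000, 0.6247).
r_{12} = q_1·v_2 = -2.0303.
u_2 = v_2 + 2.0303·q_1 = (-0.2683, -1.9512, 4.0000, -1.7317).
‖u_2‖ = 4.7831, so q_2 = (-0.0561, -0.4079, 0.8363, -0.3620).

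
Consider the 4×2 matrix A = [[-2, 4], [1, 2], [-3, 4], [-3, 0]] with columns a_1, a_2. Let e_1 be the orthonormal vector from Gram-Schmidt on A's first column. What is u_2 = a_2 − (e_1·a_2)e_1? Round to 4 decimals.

u_2 = (2.4348, 2.7826, 1.6522, -2.3478)

e_1 = a_1/‖a_1‖ = (-2, 1, -3, -3)/4.7958 = (-0.4170, 0.2085, -0.6255, -0.6255).
r_{12} = e_1·a_2 = -3.7533.
u_2 = a_2 + 3.7533·e_1 = (2.4348, 2.7826, 1.6522, -2.3478).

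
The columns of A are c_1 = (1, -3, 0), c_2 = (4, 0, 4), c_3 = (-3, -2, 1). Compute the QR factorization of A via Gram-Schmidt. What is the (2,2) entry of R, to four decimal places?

r_{22} = 5.5136

c_1 = (1, -3, 0); ‖c_1‖ = 3.1623, so e_1 = (0.3162, -0.9487, 0.0000).
e_1·c_2 = 0.3162·4 + (-0.9487)·0 + 0.0000·4 = 1.2649.
u_2 = c_2 − 1.2649·e_1 = (3.6000, 1.2000, 4.0000).
r_{22} = ‖u_2‖ = 5.5136.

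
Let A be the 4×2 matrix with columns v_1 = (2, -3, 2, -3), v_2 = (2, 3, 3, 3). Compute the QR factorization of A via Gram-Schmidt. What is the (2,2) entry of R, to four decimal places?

v_1 = (2, -3, 2, -3); ‖v_1‖ = 5.0990, so e_1 = (0.3922, -0.5883, 0.3922, -0.5883).
e_1·v_2 = 0.3922·2 + (-0.5883)·3 + 0.3922·3 + (-0.5883)·3 = -1.5689.
u_2 = v_2 + 1.5689·e_1 = (2.6154, 2.0769, 3.6154, 2.0769).
r_{22} = ‖u_2‖ = 5.3421.

r_{22} = 5.3421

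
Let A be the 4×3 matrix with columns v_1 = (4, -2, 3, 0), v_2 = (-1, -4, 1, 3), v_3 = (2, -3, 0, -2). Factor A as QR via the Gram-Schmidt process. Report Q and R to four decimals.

Q = [[0.7428, -0.3907, 0.0366], [-0.3714, -0.6991, -0.6092], [0.5571, 0.0548, -0.4550], [0.0000, 0.5963, -0.6484]], R = [[5.3852, 1.2999, 2.5997], [0.0000, 5.0309, 0.1234], [0.0000, 0.0000, 3.1978]]

q_1 = v_1/‖v_1‖ = (4, -2, 3, 0)/5.3852 = (0.7428, -0.3714, 0.5571, 0.0000).
r_{12} = q_1·v_2 = 1.2999.
u_2 = v_2 − 1.2999·q_1 = (-1.9655, -3.5172, 0.2759, 3.0000).
‖u_2‖ = 5.0309, so q_2 = (-0.3907, -0.6991, 0.0548, 0.5963).
r_{13} = q_1·v_3 = 2.5997; r_{23} = q_2·v_3 = 0.1234.
u_3 = v_3 − 2.5997·q_1 − 0.1234·q_2 = (0.1172, -1.9482, -1.4550, -2.0736).
‖u_3‖ = 3.1978, so q_3 = (0.0366, -0.6092, -0.4550, -0.6484).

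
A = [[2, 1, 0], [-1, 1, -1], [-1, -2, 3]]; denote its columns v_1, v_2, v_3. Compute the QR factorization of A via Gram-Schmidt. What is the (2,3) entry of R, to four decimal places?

r_{23} = -2.8284

v_1 = (2, -1, -1); ‖v_1‖ = 2.4495, so e_1 = (0.8165, -0.4082, -0.4082).
e_1·v_2 = 0.8165·1 + (-0.4082)·1 + (-0.4082)·(-2) = 1.2247.
u_2 = v_2 − 1.2247·e_1 = (0.0000, 1.5000, -1.5000).
‖u_2‖ = 2.1213, so e_2 = (0.0000, 0.7071, -0.7071).
r_{23} = e_2·v_3 = -2.8284.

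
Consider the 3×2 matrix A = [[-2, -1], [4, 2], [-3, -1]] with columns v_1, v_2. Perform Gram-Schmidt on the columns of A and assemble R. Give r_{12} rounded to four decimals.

e_1 = v_1/‖v_1‖ = (-2, 4, -3)/5.3852 = (-0.3714, 0.7428, -0.5571).
r_{12} = e_1·v_2 = 2.4140.

r_{12} = 2.4140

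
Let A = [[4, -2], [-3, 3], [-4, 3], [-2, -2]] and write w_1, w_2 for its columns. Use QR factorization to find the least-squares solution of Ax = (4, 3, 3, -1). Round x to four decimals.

w_1 = (4, -3, -4, -2); ‖w_1‖ = 6.7082, so q_1 = (0.5963, -0.4472, -0.5963, -0.2981).
q_1·w_2 = 0.5963·(-2) + (-0.4472)·3 + (-0.5963)·3 + (-0.2981)·(-2) = -3.7268.
u_2 = w_2 + 3.7268·q_1 = (0.2222, 1.3333, 0.7778, -3.1111).
‖u_2‖ = 3.4801, so q_2 = (0.0639, 0.3831, 0.2235, -0.8940).
Qᵀb = (-0.4472, 2.9693).
Back-substitute: x_2 = 2.9693/3.4801 = 0.8532.
x_1 = (-0.4472 + 3.7268·0.8532)/6.7082 = 0.4073.

x = (0.4073, 0.8532)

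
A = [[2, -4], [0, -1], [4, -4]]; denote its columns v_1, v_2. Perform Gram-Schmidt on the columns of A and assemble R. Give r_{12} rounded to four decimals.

q_1 = v_1/‖v_1‖ = (2, 0, 4)/4.4721 = (0.4472, 0.0000, 0.8944).
r_{12} = q_1·v_2 = -5.3666.

r_{12} = -5.3666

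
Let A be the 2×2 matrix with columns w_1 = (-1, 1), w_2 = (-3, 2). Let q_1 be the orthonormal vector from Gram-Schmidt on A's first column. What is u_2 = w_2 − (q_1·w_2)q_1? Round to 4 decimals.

w_1 = (-1, 1); ‖w_1‖ = 1.4142, so q_1 = (-0.7071, 0.7071).
q_1·w_2 = (-0.7071)·(-3) + 0.7071·2 = 3.5355.
u_2 = w_2 − 3.5355·q_1 = (-0.5000, -0.5000).

u_2 = (-0.5000, -0.5000)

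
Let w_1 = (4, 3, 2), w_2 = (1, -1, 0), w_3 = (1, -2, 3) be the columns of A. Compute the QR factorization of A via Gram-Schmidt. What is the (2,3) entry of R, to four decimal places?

e_1 = w_1/‖w_1‖ = (4, 3, 2)/5.3852 = (0.7428, 0.5571, 0.3714).
r_{12} = e_1·w_2 = 0.1857.
u_2 = w_2 − 0.1857·e_1 = (0.8621, -1.1034, -0.0690).
‖u_2‖ = 1.4020, so e_2 = (0.6149, -0.7871, -0.0492).
r_{23} = e_2·w_3 = 2.0415.

r_{23} = 2.0415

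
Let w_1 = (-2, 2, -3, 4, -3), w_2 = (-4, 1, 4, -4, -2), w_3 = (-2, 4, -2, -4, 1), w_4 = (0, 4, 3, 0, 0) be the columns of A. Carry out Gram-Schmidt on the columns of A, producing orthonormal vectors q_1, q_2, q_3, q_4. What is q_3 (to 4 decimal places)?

w_1 = (-2, 2, -3, 4, -3); ‖w_1‖ = 6.4807, so q_1 = (-0.3086, 0.3086, -0.4629, 0.6172, -0.4629).
q_1·w_2 = (-0.3086)·(-4) + 0.3086·1 + (-0.4629)·4 + 0.6172·(-4) + (-0.4629)·(-2) = -1.8516.
u_2 = w_2 + 1.8516·q_1 = (-4.5714, 1.5714, 3.1429, -2.8571, -2.8571).
‖u_2‖ = 7.0407, so q_2 = (-0.6493, 0.2232, 0.4464, -0.4058, -0.4058).
q_1·w_3 = (-0.3086)·(-2) + 0.3086·4 + (-0.4629)·(-2) + 0.6172·(-4) + (-0.4629)·1 = -0.1543; q_2·w_3 = (-0.6493)·(-2) + 0.2232·4 + 0.4464·(-2) + (-0.4058)·(-4) + (-0.4058)·1 = 2.5160.
u_3 = w_3 + 0.1543·q_1 − 2.5160·q_2 = (-0.4140, 3.4861, -3.1945, -2.8838, 1.9496).
‖u_3‖ = 5.8861, so q_3 = (-0.0703, 0.5923, -0.5427, -0.4899, 0.3312).

q_3 = (-0.0703, 0.5923, -0.5427, -0.4899, 0.3312)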